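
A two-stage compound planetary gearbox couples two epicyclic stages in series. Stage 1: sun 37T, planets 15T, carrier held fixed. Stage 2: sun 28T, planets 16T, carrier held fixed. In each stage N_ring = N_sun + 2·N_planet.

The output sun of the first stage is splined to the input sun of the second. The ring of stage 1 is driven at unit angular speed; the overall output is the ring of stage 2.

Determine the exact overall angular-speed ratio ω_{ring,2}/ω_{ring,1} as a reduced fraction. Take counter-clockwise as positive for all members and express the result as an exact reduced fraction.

Stage 1: N_ring = 37 + 2·15 = 67
Stage 1: 37(ω_s−ω_c) = −67(ω_r−ω_c),  ω_c=0, ω_r=1
Stage 1: ω_s = 0 − (67/37)(1−0) = -67/37
  ⇒ ω_s¹/ω_r¹ = -67/37
Stage 2: N_ring = 28 + 2·16 = 60
Stage 2: 28(ω_s−ω_c) = −60(ω_r−ω_c),  ω_c=0, ω_s=1
Stage 2: ω_r = 0 − (28/60)(1−0) = -7/15
  ⇒ ω_r²/ω_s² = -7/15
Coupling ω_s² = ω_s¹ ⇒ overall = -67/37 × -7/15 = 469/555

469/555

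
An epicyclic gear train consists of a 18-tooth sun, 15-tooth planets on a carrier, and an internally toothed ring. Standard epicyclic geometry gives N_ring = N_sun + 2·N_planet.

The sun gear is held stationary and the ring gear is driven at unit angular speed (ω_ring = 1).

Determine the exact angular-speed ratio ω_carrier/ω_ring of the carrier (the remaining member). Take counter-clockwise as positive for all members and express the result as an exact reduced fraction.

N_ring = 18 + 2·15 = 48
18(ω_s−ω_c) = −48(ω_r−ω_c),  ω_s=0, ω_r=1
18(0−ω_c) = −48(1−ω_c)  ⇒  66ω_c = 48  ⇒  ω_c = 8/11
ω_c/ω_r = 8/11

8/11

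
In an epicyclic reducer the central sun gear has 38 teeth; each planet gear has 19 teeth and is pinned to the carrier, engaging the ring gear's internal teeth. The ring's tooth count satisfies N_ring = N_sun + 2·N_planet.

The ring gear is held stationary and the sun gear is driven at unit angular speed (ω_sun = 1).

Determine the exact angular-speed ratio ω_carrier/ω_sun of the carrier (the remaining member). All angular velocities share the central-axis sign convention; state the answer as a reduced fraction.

N_ring = 38 + 2·19 = 76
38(ω_s−ω_c) = −76(ω_r−ω_c),  ω_r=0, ω_s=1
38(1−ω_c) = −76(0−ω_c)  ⇒  114ω_c = 38  ⇒  ω_c = 1/3
ω_c/ω_s = 1/3

1/3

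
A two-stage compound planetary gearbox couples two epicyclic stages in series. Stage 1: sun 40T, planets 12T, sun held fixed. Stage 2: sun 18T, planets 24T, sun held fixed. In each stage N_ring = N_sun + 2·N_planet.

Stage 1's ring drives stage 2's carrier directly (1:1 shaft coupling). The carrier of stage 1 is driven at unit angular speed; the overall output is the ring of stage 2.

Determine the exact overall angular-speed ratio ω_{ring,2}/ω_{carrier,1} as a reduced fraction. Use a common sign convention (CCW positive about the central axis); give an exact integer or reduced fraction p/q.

Stage 1: N_ring = 40 + 2·12 = 64
Stage 1: 40(ω_s−ω_c) = −64(ω_r−ω_c),  ω_s=0, ω_c=1
Stage 1: ω_r = 1 − (40/64)(0−1) = 13/8
  ⇒ ω_r¹/ω_c¹ = 13/8
Stage 2: N_ring = 18 + 2·24 = 66
Stage 2: 18(ω_s−ω_c) = −66(ω_r−ω_c),  ω_s=0, ω_c=1
Stage 2: ω_r = 1 − (18/66)(0−1) = 14/11
  ⇒ ω_r²/ω_c² = 14/11
Coupling ω_c² = ω_r¹ ⇒ overall = 13/8 × 14/11 = 91/44

91/44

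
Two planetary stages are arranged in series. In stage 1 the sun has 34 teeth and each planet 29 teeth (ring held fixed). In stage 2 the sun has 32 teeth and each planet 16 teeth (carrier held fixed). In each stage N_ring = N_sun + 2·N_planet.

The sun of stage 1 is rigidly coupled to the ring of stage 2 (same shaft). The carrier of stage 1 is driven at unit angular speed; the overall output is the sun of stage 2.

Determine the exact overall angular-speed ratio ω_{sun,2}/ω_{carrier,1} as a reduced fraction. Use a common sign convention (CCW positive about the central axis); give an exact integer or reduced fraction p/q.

Stage 1: N_ring = 34 + 2·29 = 92
Stage 1: 34(ω_s−ω_c) = −92(ω_r−ω_c),  ω_r=0, ω_c=1
Stage 1: ω_s = 1 − (92/34)(0−1) = 63/17
  ⇒ ω_s¹/ω_c¹ = 63/17
Stage 2: N_ring = 32 + 2·16 = 64
Stage 2: 32(ω_s−ω_c) = −64(ω_r−ω_c),  ω_c=0, ω_r=1
Stage 2: ω_s = 0 − (64/32)(1−0) = -2
  ⇒ ω_s²/ω_r² = -2
Coupling ω_r² = ω_s¹ ⇒ overall = 63/17 × -2 = -126/17

-126/17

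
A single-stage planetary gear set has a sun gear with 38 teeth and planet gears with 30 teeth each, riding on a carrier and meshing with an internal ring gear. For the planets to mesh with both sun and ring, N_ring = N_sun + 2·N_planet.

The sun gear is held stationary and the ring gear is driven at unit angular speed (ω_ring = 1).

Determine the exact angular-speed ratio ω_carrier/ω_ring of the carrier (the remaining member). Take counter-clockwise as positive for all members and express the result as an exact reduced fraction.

49/68

N_ring = 38 + 2·30 = 98
38(ω_s−ω_c) = −98(ω_r−ω_c),  ω_s=0, ω_r=1
38(0−ω_c) = −98(1−ω_c)  ⇒  136ω_c = 98  ⇒  ω_c = 49/68
ω_c/ω_r = 49/68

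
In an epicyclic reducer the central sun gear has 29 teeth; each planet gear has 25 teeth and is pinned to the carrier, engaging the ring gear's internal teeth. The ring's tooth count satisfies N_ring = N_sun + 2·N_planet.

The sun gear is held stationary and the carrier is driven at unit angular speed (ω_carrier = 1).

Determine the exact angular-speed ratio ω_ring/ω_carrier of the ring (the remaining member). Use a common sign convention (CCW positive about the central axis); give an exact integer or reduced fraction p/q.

108/79

N_ring = 29 + 2·25 = 79
29(ω_s−ω_c) = −79(ω_r−ω_c),  ω_s=0, ω_c=1
ω_r = 1 − (29/79)(0−1) = 108/79
ω_r/ω_c = 108/79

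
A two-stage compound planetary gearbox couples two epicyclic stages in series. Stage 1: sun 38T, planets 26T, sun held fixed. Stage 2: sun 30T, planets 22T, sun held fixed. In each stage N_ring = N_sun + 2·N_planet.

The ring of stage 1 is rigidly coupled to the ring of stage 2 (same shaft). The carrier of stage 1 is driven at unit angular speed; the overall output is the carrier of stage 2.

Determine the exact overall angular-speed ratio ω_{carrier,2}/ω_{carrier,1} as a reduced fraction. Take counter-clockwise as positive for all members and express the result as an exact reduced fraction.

592/585

Stage 1: N_ring = 38 + 2·26 = 90
Stage 1: 38(ω_s−ω_c) = −90(ω_r−ω_c),  ω_s=0, ω_c=1
Stage 1: ω_r = 1 − (38/90)(0−1) = 64/45
  ⇒ ω_r¹/ω_c¹ = 64/45
Stage 2: N_ring = 30 + 2·22 = 74
Stage 2: 30(ω_s−ω_c) = −74(ω_r−ω_c),  ω_s=0, ω_r=1
Stage 2: 30(0−ω_c) = −74(1−ω_c)  ⇒  104ω_c = 74  ⇒  ω_c = 37/52
  ⇒ ω_c²/ω_r² = 37/52
Coupling ω_r² = ω_r¹ ⇒ overall = 64/45 × 37/52 = 592/585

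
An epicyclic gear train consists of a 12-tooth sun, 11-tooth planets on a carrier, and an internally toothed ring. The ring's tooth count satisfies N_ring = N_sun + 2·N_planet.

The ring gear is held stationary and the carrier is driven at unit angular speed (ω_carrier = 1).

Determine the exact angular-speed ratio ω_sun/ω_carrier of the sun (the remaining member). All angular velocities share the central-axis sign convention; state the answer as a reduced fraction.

23/6

N_ring = 12 + 2·11 = 34
12(ω_s−ω_c) = −34(ω_r−ω_c),  ω_r=0, ω_c=1
ω_s = 1 − (34/12)(0−1) = 23/6
ω_s/ω_c = 23/6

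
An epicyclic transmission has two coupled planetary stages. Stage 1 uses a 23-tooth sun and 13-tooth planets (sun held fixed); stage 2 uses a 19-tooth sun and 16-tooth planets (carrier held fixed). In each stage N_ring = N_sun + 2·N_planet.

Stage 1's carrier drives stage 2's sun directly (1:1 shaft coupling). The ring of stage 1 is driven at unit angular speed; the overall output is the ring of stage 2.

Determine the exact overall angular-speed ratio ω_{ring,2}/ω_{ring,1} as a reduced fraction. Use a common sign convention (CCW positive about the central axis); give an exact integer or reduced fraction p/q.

-931/3672

Stage 1: N_ring = 23 + 2·13 = 49
Stage 1: 23(ω_s−ω_c) = −49(ω_r−ω_c),  ω_s=0, ω_r=1
Stage 1: 23(0−ω_c) = −49(1−ω_c)  ⇒  72ω_c = 49  ⇒  ω_c = 49/72
  ⇒ ω_c¹/ω_r¹ = 49/72
Stage 2: N_ring = 19 + 2·16 = 51
Stage 2: 19(ω_s−ω_c) = −51(ω_r−ω_c),  ω_c=0, ω_s=1
Stage 2: ω_r = 0 − (19/51)(1−0) = -19/51
  ⇒ ω_r²/ω_s² = -19/51
Coupling ω_s² = ω_c¹ ⇒ overall = 49/72 × -19/51 = -931/3672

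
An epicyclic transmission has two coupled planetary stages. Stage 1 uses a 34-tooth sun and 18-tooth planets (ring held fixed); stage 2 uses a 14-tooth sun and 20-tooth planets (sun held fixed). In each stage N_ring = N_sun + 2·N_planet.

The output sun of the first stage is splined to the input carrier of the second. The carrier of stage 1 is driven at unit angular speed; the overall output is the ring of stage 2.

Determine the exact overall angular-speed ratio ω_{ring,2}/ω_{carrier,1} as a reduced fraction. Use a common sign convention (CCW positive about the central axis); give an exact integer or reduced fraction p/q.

104/27

Stage 1: N_ring = 34 + 2·18 = 70
Stage 1: 34(ω_s−ω_c) = −70(ω_r−ω_c),  ω_r=0, ω_c=1
Stage 1: ω_s = 1 − (70/34)(0−1) = 52/17
  ⇒ ω_s¹/ω_c¹ = 52/17
Stage 2: N_ring = 14 + 2·20 = 54
Stage 2: 14(ω_s−ω_c) = −54(ω_r−ω_c),  ω_s=0, ω_c=1
Stage 2: ω_r = 1 − (14/54)(0−1) = 34/27
  ⇒ ω_r²/ω_c² = 34/27
Coupling ω_c² = ω_s¹ ⇒ overall = 52/17 × 34/27 = 104/27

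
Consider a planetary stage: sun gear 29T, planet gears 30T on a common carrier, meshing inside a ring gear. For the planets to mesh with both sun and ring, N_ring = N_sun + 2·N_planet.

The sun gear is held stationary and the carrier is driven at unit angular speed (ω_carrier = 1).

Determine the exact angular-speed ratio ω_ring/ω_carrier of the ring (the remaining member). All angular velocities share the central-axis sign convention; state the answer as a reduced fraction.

118/89

N_ring = 29 + 2·30 = 89
29(ω_s−ω_c) = −89(ω_r−ω_c),  ω_s=0, ω_c=1
ω_r = 1 − (29/89)(0−1) = 118/89
ω_r/ω_c = 118/89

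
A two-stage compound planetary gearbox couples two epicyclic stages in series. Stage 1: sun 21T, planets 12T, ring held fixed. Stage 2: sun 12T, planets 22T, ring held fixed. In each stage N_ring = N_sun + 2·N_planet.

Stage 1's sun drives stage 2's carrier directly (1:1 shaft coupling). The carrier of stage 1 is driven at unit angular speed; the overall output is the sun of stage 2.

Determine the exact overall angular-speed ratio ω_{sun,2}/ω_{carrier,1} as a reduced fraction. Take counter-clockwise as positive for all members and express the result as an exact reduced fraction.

Stage 1: N_ring = 21 + 2·12 = 45
Stage 1: 21(ω_s−ω_c) = −45(ω_r−ω_c),  ω_r=0, ω_c=1
Stage 1: ω_s = 1 − (45/21)(0−1) = 22/7
  ⇒ ω_s¹/ω_c¹ = 22/7
Stage 2: N_ring = 12 + 2·22 = 56
Stage 2: 12(ω_s−ω_c) = −56(ω_r−ω_c),  ω_r=0, ω_c=1
Stage 2: ω_s = 1 − (56/12)(0−1) = 17/3
  ⇒ ω_s²/ω_c² = 17/3
Coupling ω_c² = ω_s¹ ⇒ overall = 22/7 × 17/3 = 374/21

374/21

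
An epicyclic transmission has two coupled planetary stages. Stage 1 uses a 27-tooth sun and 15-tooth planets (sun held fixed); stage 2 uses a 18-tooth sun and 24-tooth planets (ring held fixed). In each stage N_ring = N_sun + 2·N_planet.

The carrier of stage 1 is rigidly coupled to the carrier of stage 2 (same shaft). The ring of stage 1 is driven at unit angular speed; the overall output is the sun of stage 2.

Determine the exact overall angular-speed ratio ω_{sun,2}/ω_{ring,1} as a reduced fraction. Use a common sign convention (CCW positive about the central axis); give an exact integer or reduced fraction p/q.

Stage 1: N_ring = 27 + 2·15 = 57
Stage 1: 27(ω_s−ω_c) = −57(ω_r−ω_c),  ω_s=0, ω_r=1
Stage 1: 27(0−ω_c) = −57(1−ω_c)  ⇒  84ω_c = 57  ⇒  ω_c = 19/28
  ⇒ ω_c¹/ω_r¹ = 19/28
Stage 2: N_ring = 18 + 2·24 = 66
Stage 2: 18(ω_s−ω_c) = −66(ω_r−ω_c),  ω_r=0, ω_c=1
Stage 2: ω_s = 1 − (66/18)(0−1) = 14/3
  ⇒ ω_s²/ω_c² = 14/3
Coupling ω_c² = ω_c¹ ⇒ overall = 19/28 × 14/3 = 19/6

19/6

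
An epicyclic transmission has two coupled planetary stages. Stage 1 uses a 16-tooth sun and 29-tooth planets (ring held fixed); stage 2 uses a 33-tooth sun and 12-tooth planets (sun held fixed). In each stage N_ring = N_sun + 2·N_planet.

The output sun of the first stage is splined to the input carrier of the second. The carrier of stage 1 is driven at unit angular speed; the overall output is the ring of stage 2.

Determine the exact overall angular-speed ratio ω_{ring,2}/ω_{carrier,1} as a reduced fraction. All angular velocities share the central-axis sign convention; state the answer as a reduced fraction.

675/76

Stage 1: N_ring = 16 + 2·29 = 74
Stage 1: 16(ω_s−ω_c) = −74(ω_r−ω_c),  ω_r=0, ω_c=1
Stage 1: ω_s = 1 − (74/16)(0−1) = 45/8
  ⇒ ω_s¹/ω_c¹ = 45/8
Stage 2: N_ring = 33 + 2·12 = 57
Stage 2: 33(ω_s−ω_c) = −57(ω_r−ω_c),  ω_s=0, ω_c=1
Stage 2: ω_r = 1 − (33/57)(0−1) = 30/19
  ⇒ ω_r²/ω_c² = 30/19
Coupling ω_c² = ω_s¹ ⇒ overall = 45/8 × 30/19 = 675/76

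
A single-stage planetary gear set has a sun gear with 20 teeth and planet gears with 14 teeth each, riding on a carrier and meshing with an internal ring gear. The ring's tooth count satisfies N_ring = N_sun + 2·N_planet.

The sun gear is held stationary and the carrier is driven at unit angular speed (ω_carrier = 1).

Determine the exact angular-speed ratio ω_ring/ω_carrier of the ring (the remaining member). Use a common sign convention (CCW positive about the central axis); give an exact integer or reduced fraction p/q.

17/12

N_ring = 20 + 2·14 = 48
20(ω_s−ω_c) = −48(ω_r−ω_c),  ω_s=0, ω_c=1
ω_r = 1 − (20/48)(0−1) = 17/12
ω_r/ω_c = 17/12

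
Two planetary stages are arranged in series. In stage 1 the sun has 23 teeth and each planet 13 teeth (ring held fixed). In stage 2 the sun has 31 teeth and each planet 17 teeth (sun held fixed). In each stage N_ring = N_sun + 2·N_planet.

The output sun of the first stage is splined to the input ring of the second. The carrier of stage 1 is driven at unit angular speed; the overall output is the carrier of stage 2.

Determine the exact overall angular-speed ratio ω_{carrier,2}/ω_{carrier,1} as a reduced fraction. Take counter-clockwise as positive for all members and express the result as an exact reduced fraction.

195/92

Stage 1: N_ring = 23 + 2·13 = 49
Stage 1: 23(ω_s−ω_c) = −49(ω_r−ω_c),  ω_r=0, ω_c=1
Stage 1: ω_s = 1 − (49/23)(0−1) = 72/23
  ⇒ ω_s¹/ω_c¹ = 72/23
Stage 2: N_ring = 31 + 2·17 = 65
Stage 2: 31(ω_s−ω_c) = −65(ω_r−ω_c),  ω_s=0, ω_r=1
Stage 2: 31(0−ω_c) = −65(1−ω_c)  ⇒  96ω_c = 65  ⇒  ω_c = 65/96
  ⇒ ω_c²/ω_r² = 65/96
Coupling ω_r² = ω_s¹ ⇒ overall = 72/23 × 65/96 = 195/92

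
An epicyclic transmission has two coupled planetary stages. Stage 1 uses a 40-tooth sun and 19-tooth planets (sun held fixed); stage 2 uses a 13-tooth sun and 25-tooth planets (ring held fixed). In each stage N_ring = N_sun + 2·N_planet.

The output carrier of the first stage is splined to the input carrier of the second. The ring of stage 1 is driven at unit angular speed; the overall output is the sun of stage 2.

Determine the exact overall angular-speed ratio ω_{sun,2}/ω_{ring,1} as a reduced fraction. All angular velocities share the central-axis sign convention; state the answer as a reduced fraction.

Stage 1: N_ring = 40 + 2·19 = 78
Stage 1: 40(ω_s−ω_c) = −78(ω_r−ω_c),  ω_s=0, ω_r=1
Stage 1: 40(0−ω_c) = −78(1−ω_c)  ⇒  118ω_c = 78  ⇒  ω_c = 39/59
  ⇒ ω_c¹/ω_r¹ = 39/59
Stage 2: N_ring = 13 + 2·25 = 63
Stage 2: 13(ω_s−ω_c) = −63(ω_r−ω_c),  ω_r=0, ω_c=1
Stage 2: ω_s = 1 − (63/13)(0−1) = 76/13
  ⇒ ω_s²/ω_c² = 76/13
Coupling ω_c² = ω_c¹ ⇒ overall = 39/59 × 76/13 = 228/59

228/59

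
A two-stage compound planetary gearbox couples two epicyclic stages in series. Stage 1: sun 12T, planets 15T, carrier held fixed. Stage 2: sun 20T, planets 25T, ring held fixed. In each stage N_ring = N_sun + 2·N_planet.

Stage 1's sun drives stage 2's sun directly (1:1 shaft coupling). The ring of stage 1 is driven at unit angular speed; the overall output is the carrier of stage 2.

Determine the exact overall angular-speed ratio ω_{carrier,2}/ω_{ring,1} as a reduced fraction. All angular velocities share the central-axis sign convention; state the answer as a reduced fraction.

Stage 1: N_ring = 12 + 2·15 = 42
Stage 1: 12(ω_s−ω_c) = −42(ω_r−ω_c),  ω_c=0, ω_r=1
Stage 1: ω_s = 0 − (42/12)(1−0) = -7/2
  ⇒ ω_s¹/ω_r¹ = -7/2
Stage 2: N_ring = 20 + 2·25 = 70
Stage 2: 20(ω_s−ω_c) = −70(ω_r−ω_c),  ω_r=0, ω_s=1
Stage 2: 20(1−ω_c) = −70(0−ω_c)  ⇒  90ω_c = 20  ⇒  ω_c = 2/9
  ⇒ ω_c²/ω_s² = 2/9
Coupling ω_s² = ω_s¹ ⇒ overall = -7/2 × 2/9 = -7/9

-7/9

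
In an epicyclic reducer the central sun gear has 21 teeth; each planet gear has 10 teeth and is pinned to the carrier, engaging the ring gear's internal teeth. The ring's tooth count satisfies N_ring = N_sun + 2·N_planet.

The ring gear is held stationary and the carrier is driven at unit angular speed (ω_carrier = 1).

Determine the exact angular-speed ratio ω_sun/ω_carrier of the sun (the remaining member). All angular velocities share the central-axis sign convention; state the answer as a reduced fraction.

N_ring = 21 + 2·10 = 41
21(ω_s−ω_c) = −41(ω_r−ω_c),  ω_r=0, ω_c=1
ω_s = 1 − (41/21)(0−1) = 62/21
ω_s/ω_c = 62/21

62/21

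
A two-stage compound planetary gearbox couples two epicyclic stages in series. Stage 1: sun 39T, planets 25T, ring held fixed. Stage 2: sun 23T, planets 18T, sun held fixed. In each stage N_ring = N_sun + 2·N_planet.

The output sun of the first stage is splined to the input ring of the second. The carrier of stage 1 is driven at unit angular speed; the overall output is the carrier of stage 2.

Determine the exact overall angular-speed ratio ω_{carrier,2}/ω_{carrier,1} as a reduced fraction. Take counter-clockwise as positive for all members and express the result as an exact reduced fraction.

3776/1599

Stage 1: N_ring = 39 + 2·25 = 89
Stage 1: 39(ω_s−ω_c) = −89(ω_r−ω_c),  ω_r=0, ω_c=1
Stage 1: ω_s = 1 − (89/39)(0−1) = 128/39
  ⇒ ω_s¹/ω_c¹ = 128/39
Stage 2: N_ring = 23 + 2·18 = 59
Stage 2: 23(ω_s−ω_c) = −59(ω_r−ω_c),  ω_s=0, ω_r=1
Stage 2: 23(0−ω_c) = −59(1−ω_c)  ⇒  82ω_c = 59  ⇒  ω_c = 59/82
  ⇒ ω_c²/ω_r² = 59/82
Coupling ω_r² = ω_s¹ ⇒ overall = 128/39 × 59/82 = 3776/1599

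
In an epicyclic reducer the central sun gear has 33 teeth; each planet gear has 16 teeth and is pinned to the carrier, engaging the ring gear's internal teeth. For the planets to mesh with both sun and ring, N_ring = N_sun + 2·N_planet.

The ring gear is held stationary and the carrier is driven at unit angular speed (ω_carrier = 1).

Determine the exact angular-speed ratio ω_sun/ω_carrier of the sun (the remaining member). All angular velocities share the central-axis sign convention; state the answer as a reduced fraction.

N_ring = 33 + 2·16 = 65
33(ω_s−ω_c) = −65(ω_r−ω_c),  ω_r=0, ω_c=1
ω_s = 1 − (65/33)(0−1) = 98/33
ω_s/ω_c = 98/33

98/33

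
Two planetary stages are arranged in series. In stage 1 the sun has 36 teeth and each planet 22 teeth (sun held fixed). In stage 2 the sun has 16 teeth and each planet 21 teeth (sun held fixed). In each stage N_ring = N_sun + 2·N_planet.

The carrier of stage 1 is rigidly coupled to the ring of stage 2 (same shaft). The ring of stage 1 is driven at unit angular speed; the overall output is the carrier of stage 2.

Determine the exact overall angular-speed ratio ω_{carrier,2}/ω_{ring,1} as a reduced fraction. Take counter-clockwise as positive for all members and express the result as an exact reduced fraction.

20/37

Stage 1: N_ring = 36 + 2·22 = 80
Stage 1: 36(ω_s−ω_c) = −80(ω_r−ω_c),  ω_s=0, ω_r=1
Stage 1: 36(0−ω_c) = −80(1−ω_c)  ⇒  116ω_c = 80  ⇒  ω_c = 20/29
  ⇒ ω_c¹/ω_r¹ = 20/29
Stage 2: N_ring = 16 + 2·21 = 58
Stage 2: 16(ω_s−ω_c) = −58(ω_r−ω_c),  ω_s=0, ω_r=1
Stage 2: 16(0−ω_c) = −58(1−ω_c)  ⇒  74ω_c = 58  ⇒  ω_c = 29/37
  ⇒ ω_c²/ω_r² = 29/37
Coupling ω_r² = ω_c¹ ⇒ overall = 20/29 × 29/37 = 20/37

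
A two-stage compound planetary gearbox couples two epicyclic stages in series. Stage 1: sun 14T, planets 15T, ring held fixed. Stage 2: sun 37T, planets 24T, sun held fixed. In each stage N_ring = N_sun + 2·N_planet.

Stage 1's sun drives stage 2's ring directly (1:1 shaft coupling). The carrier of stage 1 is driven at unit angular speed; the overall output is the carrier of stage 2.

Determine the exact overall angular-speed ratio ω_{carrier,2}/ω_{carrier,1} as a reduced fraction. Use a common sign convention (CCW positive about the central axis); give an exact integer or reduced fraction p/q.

2465/854

Stage 1: N_ring = 14 + 2·15 = 44
Stage 1: 14(ω_s−ω_c) = −44(ω_r−ω_c),  ω_r=0, ω_c=1
Stage 1: ω_s = 1 − (44/14)(0−1) = 29/7
  ⇒ ω_s¹/ω_c¹ = 29/7
Stage 2: N_ring = 37 + 2·24 = 85
Stage 2: 37(ω_s−ω_c) = −85(ω_r−ω_c),  ω_s=0, ω_r=1
Stage 2: 37(0−ω_c) = −85(1−ω_c)  ⇒  122ω_c = 85  ⇒  ω_c = 85/122
  ⇒ ω_c²/ω_r² = 85/122
Coupling ω_r² = ω_s¹ ⇒ overall = 29/7 × 85/122 = 2465/854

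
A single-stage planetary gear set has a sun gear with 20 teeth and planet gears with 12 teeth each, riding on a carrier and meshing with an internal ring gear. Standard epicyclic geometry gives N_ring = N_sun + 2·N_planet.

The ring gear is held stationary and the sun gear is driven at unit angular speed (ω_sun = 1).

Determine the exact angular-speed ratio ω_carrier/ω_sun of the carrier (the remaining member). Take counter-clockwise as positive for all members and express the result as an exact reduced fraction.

N_ring = 20 + 2·12 = 44
20(ω_s−ω_c) = −44(ω_r−ω_c),  ω_r=0, ω_s=1
20(1−ω_c) = −44(0−ω_c)  ⇒  64ω_c = 20  ⇒  ω_c = 5/16
ω_c/ω_s = 5/16

5/16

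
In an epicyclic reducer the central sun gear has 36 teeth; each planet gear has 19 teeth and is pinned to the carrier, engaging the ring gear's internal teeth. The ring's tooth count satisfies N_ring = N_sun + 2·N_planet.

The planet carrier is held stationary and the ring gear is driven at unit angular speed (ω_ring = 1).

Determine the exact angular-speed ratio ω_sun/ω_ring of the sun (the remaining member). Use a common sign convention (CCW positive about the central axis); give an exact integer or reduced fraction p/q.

N_ring = 36 + 2·19 = 74
36(ω_s−ω_c) = −74(ω_r−ω_c),  ω_c=0, ω_r=1
ω_s = 0 − (74/36)(1−0) = -37/18
ω_s/ω_r = -37/18

-37/18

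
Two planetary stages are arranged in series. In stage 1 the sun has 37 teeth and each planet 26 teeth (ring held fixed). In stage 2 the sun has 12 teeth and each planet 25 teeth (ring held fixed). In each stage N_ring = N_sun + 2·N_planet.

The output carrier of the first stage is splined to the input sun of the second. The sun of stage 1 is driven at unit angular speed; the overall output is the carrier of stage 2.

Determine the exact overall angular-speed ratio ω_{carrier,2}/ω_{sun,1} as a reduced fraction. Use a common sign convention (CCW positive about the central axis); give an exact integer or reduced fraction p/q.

Stage 1: N_ring = 37 + 2·26 = 89
Stage 1: 37(ω_s−ω_c) = −89(ω_r−ω_c),  ω_r=0, ω_s=1
Stage 1: 37(1−ω_c) = −89(0−ω_c)  ⇒  126ω_c = 37  ⇒  ω_c = 37/126
  ⇒ ω_c¹/ω_s¹ = 37/126
Stage 2: N_ring = 12 + 2·25 = 62
Stage 2: 12(ω_s−ω_c) = −62(ω_r−ω_c),  ω_r=0, ω_s=1
Stage 2: 12(1−ω_c) = −62(0−ω_c)  ⇒  74ω_c = 12  ⇒  ω_c = 6/37
  ⇒ ω_c²/ω_s² = 6/37
Coupling ω_s² = ω_c¹ ⇒ overall = 37/126 × 6/37 = 1/21

1/21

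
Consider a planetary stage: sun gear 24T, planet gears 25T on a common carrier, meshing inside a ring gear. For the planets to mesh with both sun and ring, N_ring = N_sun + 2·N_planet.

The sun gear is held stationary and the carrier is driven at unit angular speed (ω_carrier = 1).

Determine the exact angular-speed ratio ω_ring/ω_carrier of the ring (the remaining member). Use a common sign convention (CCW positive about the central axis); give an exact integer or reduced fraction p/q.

49/37

N_ring = 24 + 2·25 = 74
24(ω_s−ω_c) = −74(ω_r−ω_c),  ω_s=0, ω_c=1
ω_r = 1 − (24/74)(0−1) = 49/37
ω_r/ω_c = 49/37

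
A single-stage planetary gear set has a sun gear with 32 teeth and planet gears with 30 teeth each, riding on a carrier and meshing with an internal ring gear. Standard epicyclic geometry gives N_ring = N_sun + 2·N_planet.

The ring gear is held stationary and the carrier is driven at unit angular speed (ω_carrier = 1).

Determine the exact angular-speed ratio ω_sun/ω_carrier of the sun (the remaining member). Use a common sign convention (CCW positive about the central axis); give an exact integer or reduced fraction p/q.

31/8

N_ring = 32 + 2·30 = 92
32(ω_s−ω_c) = −92(ω_r−ω_c),  ω_r=0, ω_c=1
ω_s = 1 − (92/32)(0−1) = 31/8
ω_s/ω_c = 31/8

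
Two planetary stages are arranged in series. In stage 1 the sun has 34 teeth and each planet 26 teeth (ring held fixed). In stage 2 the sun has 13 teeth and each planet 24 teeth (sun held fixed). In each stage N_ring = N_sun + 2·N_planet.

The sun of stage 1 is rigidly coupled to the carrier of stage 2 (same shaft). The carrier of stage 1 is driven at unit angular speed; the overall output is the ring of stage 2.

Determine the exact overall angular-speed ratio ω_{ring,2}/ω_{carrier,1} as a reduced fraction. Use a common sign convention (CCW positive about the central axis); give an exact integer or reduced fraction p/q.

Stage 1: N_ring = 34 + 2·26 = 86
Stage 1: 34(ω_s−ω_c) = −86(ω_r−ω_c),  ω_r=0, ω_c=1
Stage 1: ω_s = 1 − (86/34)(0−1) = 60/17
  ⇒ ω_s¹/ω_c¹ = 60/17
Stage 2: N_ring = 13 + 2·24 = 61
Stage 2: 13(ω_s−ω_c) = −61(ω_r−ω_c),  ω_s=0, ω_c=1
Stage 2: ω_r = 1 − (13/61)(0−1) = 74/61
  ⇒ ω_r²/ω_c² = 74/61
Coupling ω_c² = ω_s¹ ⇒ overall = 60/17 × 74/61 = 4440/1037

4440/1037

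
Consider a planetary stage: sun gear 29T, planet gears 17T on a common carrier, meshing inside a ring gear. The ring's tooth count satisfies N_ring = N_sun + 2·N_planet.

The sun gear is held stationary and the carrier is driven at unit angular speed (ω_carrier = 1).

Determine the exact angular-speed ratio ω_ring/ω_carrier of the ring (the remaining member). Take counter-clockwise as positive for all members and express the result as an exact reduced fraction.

N_ring = 29 + 2·17 = 63
29(ω_s−ω_c) = −63(ω_r−ω_c),  ω_s=0, ω_c=1
ω_r = 1 − (29/63)(0−1) = 92/63
ω_r/ω_c = 92/63

92/63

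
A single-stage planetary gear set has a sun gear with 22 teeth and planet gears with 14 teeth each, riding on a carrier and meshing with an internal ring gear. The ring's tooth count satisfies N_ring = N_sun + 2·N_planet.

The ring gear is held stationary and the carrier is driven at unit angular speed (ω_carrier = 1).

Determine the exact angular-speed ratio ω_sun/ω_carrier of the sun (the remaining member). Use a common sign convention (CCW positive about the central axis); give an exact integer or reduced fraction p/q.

36/11

N_ring = 22 + 2·14 = 50
22(ω_s−ω_c) = −50(ω_r−ω_c),  ω_r=0, ω_c=1
ω_s = 1 − (50/22)(0−1) = 36/11
ω_s/ω_c = 36/11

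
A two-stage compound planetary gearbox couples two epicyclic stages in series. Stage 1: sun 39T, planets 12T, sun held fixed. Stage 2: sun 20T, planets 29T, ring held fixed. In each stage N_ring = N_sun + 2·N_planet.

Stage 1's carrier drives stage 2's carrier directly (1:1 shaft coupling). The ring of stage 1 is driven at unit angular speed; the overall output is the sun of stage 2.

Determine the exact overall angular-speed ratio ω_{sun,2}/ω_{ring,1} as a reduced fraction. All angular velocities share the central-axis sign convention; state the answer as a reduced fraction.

Stage 1: N_ring = 39 + 2·12 = 63
Stage 1: 39(ω_s−ω_c) = −63(ω_r−ω_c),  ω_s=0, ω_r=1
Stage 1: 39(0−ω_c) = −63(1−ω_c)  ⇒  102ω_c = 63  ⇒  ω_c = 21/34
  ⇒ ω_c¹/ω_r¹ = 21/34
Stage 2: N_ring = 20 + 2·29 = 78
Stage 2: 20(ω_s−ω_c) = −78(ω_r−ω_c),  ω_r=0, ω_c=1
Stage 2: ω_s = 1 − (78/20)(0−1) = 49/10
  ⇒ ω_s²/ω_c² = 49/10
Coupling ω_c² = ω_c¹ ⇒ overall = 21/34 × 49/10 = 1029/340

1029/340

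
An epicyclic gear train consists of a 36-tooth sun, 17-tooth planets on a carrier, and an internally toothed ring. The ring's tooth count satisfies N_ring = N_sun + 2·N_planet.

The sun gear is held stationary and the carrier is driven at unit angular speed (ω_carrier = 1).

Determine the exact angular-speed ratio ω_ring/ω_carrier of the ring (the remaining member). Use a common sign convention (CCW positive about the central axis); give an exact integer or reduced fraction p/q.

N_ring = 36 + 2·17 = 70
36(ω_s−ω_c) = −70(ω_r−ω_c),  ω_s=0, ω_c=1
ω_r = 1 − (36/70)(0−1) = 53/35
ω_r/ω_c = 53/35

53/35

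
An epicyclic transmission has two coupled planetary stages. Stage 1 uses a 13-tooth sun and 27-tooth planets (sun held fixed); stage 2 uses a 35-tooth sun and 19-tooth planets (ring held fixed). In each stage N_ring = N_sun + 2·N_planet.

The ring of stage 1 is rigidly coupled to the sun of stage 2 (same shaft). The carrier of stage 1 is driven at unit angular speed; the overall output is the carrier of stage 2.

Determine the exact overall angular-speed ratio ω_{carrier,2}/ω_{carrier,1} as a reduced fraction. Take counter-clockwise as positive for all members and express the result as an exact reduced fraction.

Stage 1: N_ring = 13 + 2·27 = 67
Stage 1: 13(ω_s−ω_c) = −67(ω_r−ω_c),  ω_s=0, ω_c=1
Stage 1: ω_r = 1 − (13/67)(0−1) = 80/67
  ⇒ ω_r¹/ω_c¹ = 80/67
Stage 2: N_ring = 35 + 2·19 = 73
Stage 2: 35(ω_s−ω_c) = −73(ω_r−ω_c),  ω_r=0, ω_s=1
Stage 2: 35(1−ω_c) = −73(0−ω_c)  ⇒  108ω_c = 35  ⇒  ω_c = 35/108
  ⇒ ω_c²/ω_s² = 35/108
Coupling ω_s² = ω_r¹ ⇒ overall = 80/67 × 35/108 = 700/1809

700/1809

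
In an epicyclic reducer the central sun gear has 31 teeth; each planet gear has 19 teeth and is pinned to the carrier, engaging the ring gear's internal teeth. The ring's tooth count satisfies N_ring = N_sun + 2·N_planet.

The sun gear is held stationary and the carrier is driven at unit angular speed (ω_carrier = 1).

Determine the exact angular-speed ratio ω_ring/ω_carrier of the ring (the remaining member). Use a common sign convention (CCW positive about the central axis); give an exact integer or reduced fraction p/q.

N_ring = 31 + 2·19 = 69
31(ω_s−ω_c) = −69(ω_r−ω_c),  ω_s=0, ω_c=1
ω_r = 1 − (31/69)(0−1) = 100/69
ω_r/ω_c = 100/69

100/69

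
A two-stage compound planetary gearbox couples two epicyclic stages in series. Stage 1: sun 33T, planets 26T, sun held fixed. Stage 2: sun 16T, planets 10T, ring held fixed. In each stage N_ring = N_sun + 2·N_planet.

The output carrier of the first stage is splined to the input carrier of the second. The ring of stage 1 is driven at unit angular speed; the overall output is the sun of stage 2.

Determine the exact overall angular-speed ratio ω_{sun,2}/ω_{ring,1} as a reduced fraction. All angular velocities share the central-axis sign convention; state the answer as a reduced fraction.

Stage 1: N_ring = 33 + 2·26 = 85
Stage 1: 33(ω_s−ω_c) = −85(ω_r−ω_c),  ω_s=0, ω_r=1
Stage 1: 33(0−ω_c) = −85(1−ω_c)  ⇒  118ω_c = 85  ⇒  ω_c = 85/118
  ⇒ ω_c¹/ω_r¹ = 85/118
Stage 2: N_ring = 16 + 2·10 = 36
Stage 2: 16(ω_s−ω_c) = −36(ω_r−ω_c),  ω_r=0, ω_c=1
Stage 2: ω_s = 1 − (36/16)(0−1) = 13/4
  ⇒ ω_s²/ω_c² = 13/4
Coupling ω_c² = ω_c¹ ⇒ overall = 85/118 × 13/4 = 1105/472

1105/472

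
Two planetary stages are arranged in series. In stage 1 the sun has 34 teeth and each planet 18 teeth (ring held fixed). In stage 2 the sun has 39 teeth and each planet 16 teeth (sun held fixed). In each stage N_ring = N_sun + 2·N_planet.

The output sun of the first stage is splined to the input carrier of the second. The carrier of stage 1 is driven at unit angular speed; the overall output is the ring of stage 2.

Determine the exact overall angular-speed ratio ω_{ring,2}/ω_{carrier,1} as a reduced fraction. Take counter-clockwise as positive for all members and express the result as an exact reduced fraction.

5720/1207

Stage 1: N_ring = 34 + 2·18 = 70
Stage 1: 34(ω_s−ω_c) = −70(ω_r−ω_c),  ω_r=0, ω_c=1
Stage 1: ω_s = 1 − (70/34)(0−1) = 52/17
  ⇒ ω_s¹/ω_c¹ = 52/17
Stage 2: N_ring = 39 + 2·16 = 71
Stage 2: 39(ω_s−ω_c) = −71(ω_r−ω_c),  ω_s=0, ω_c=1
Stage 2: ω_r = 1 − (39/71)(0−1) = 110/71
  ⇒ ω_r²/ω_c² = 110/71
Coupling ω_c² = ω_s¹ ⇒ overall = 52/17 × 110/71 = 5720/1207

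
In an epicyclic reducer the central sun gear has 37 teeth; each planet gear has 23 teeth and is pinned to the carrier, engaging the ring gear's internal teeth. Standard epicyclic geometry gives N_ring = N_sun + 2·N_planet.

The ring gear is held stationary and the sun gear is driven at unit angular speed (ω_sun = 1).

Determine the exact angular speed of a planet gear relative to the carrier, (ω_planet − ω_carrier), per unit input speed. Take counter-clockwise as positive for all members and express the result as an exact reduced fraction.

-3071/2760

N_ring = 37 + 2·23 = 83
37(ω_s−ω_c) = −83(ω_r−ω_c),  ω_r=0, ω_s=1
37(1−ω_c) = −83(0−ω_c)  ⇒  120ω_c = 37  ⇒  ω_c = 37/120
sun–planet: 37·(1−37/120) = −23·(ω_p−ω_c)  ⇒  ω_p−ω_c = −(37/23)·(83/120) = -3071/2760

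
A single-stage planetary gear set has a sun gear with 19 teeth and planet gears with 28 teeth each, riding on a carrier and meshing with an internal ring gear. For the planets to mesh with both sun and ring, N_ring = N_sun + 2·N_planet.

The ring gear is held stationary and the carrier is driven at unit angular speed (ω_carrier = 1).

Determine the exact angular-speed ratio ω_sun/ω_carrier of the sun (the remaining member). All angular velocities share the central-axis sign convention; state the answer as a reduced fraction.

N_ring = 19 + 2·28 = 75
19(ω_s−ω_c) = −75(ω_r−ω_c),  ω_r=0, ω_c=1
ω_s = 1 − (75/19)(0−1) = 94/19
ω_s/ω_c = 94/19

94/19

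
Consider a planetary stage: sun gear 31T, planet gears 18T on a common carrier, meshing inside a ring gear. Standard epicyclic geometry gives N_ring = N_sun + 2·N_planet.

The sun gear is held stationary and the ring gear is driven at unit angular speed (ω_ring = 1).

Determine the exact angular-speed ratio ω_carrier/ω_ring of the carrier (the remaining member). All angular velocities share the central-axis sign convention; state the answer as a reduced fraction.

67/98

N_ring = 31 + 2·18 = 67
31(ω_s−ω_c) = −67(ω_r−ω_c),  ω_s=0, ω_r=1
31(0−ω_c) = −67(1−ω_c)  ⇒  98ω_c = 67  ⇒  ω_c = 67/98
ω_c/ω_r = 67/98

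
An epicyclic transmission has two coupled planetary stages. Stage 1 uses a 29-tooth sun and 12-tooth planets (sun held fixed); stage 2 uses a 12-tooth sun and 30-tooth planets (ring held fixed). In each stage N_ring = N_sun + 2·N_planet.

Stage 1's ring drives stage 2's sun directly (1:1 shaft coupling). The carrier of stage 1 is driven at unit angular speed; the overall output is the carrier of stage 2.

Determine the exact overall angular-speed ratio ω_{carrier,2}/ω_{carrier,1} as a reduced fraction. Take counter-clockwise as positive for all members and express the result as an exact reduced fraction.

Stage 1: N_ring = 29 + 2·12 = 53
Stage 1: 29(ω_s−ω_c) = −53(ω_r−ω_c),  ω_s=0, ω_c=1
Stage 1: ω_r = 1 − (29/53)(0−1) = 82/53
  ⇒ ω_r¹/ω_c¹ = 82/53
Stage 2: N_ring = 12 + 2·30 = 72
Stage 2: 12(ω_s−ω_c) = −72(ω_r−ω_c),  ω_r=0, ω_s=1
Stage 2: 12(1−ω_c) = −72(0−ω_c)  ⇒  84ω_c = 12  ⇒  ω_c = 1/7
  ⇒ ω_c²/ω_s² = 1/7
Coupling ω_s² = ω_r¹ ⇒ overall = 82/53 × 1/7 = 82/371

82/371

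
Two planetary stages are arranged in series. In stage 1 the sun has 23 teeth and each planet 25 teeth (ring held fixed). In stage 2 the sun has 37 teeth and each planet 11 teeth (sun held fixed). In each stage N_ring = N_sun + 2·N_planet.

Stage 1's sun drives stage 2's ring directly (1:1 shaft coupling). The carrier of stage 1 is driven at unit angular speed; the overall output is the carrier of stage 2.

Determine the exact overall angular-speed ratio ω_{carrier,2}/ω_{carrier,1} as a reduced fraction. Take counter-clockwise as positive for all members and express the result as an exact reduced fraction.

59/23

Stage 1: N_ring = 23 + 2·25 = 73
Stage 1: 23(ω_s−ω_c) = −73(ω_r−ω_c),  ω_r=0, ω_c=1
Stage 1: ω_s = 1 − (73/23)(0−1) = 96/23
  ⇒ ω_s¹/ω_c¹ = 96/23
Stage 2: N_ring = 37 + 2·11 = 59
Stage 2: 37(ω_s−ω_c) = −59(ω_r−ω_c),  ω_s=0, ω_r=1
Stage 2: 37(0−ω_c) = −59(1−ω_c)  ⇒  96ω_c = 59  ⇒  ω_c = 59/96
  ⇒ ω_c²/ω_r² = 59/96
Coupling ω_r² = ω_s¹ ⇒ overall = 96/23 × 59/96 = 59/23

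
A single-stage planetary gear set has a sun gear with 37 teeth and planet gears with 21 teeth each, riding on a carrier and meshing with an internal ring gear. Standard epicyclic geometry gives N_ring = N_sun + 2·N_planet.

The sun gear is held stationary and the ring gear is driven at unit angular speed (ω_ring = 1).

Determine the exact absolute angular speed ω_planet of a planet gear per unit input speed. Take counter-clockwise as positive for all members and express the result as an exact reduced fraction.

79/42

N_ring = 37 + 2·21 = 79
37(ω_s−ω_c) = −79(ω_r−ω_c),  ω_s=0, ω_r=1
37(0−ω_c) = −79(1−ω_c)  ⇒  116ω_c = 79  ⇒  ω_c = 79/116
sun–planet: 37·(0−79/116) = −21·(ω_p−ω_c)  ⇒  ω_p−ω_c = −(37/21)·(-79/116) = 2923/2436
ω_p = 79/116 + 2923/2436 = 79/42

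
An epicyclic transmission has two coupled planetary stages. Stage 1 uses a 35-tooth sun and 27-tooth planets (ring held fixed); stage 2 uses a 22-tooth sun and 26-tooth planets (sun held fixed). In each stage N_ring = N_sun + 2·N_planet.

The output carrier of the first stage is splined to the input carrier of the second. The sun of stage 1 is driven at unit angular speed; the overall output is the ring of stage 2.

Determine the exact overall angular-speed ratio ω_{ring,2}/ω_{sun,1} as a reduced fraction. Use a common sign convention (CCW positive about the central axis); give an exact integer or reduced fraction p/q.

420/1147

Stage 1: N_ring = 35 + 2·27 = 89
Stage 1: 35(ω_s−ω_c) = −89(ω_r−ω_c),  ω_r=0, ω_s=1
Stage 1: 35(1−ω_c) = −89(0−ω_c)  ⇒  124ω_c = 35  ⇒  ω_c = 35/124
  ⇒ ω_c¹/ω_s¹ = 35/124
Stage 2: N_ring = 22 + 2·26 = 74
Stage 2: 22(ω_s−ω_c) = −74(ω_r−ω_c),  ω_s=0, ω_c=1
Stage 2: ω_r = 1 − (22/74)(0−1) = 48/37
  ⇒ ω_r²/ω_c² = 48/37
Coupling ω_c² = ω_c¹ ⇒ overall = 35/124 × 48/37 = 420/1147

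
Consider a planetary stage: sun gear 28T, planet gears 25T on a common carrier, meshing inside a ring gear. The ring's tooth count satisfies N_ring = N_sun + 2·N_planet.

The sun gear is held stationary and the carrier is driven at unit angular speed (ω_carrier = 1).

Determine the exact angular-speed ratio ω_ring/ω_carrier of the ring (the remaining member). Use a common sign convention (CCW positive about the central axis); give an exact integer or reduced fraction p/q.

N_ring = 28 + 2·25 = 78
28(ω_s−ω_c) = −78(ω_r−ω_c),  ω_s=0, ω_c=1
ω_r = 1 − (28/78)(0−1) = 53/39
ω_r/ω_c = 53/39

53/39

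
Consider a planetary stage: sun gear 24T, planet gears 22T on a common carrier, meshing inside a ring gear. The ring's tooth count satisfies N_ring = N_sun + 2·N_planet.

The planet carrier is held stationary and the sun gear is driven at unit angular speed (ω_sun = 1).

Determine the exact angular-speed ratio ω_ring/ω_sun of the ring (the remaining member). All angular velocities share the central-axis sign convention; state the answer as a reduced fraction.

N_ring = 24 + 2·22 = 68
24(ω_s−ω_c) = −68(ω_r−ω_c),  ω_c=0, ω_s=1
ω_r = 0 − (24/68)(1−0) = -6/17
ω_r/ω_s = -6/17

-6/17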